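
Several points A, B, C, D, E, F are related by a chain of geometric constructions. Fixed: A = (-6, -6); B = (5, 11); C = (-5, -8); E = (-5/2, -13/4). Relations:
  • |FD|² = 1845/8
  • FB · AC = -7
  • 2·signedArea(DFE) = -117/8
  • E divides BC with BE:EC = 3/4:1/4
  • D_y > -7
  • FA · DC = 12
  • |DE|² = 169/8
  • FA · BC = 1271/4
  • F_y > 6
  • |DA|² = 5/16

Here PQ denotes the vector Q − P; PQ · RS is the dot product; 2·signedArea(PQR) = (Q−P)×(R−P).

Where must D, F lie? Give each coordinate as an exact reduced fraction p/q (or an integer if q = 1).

D = (-23/4, -13/2)
F = (5/2, 25/4)

1. F_x = 5/2  [FA · BC = 1271/4 ∩ FB · AC = -7]
2. F_y = 25/4  [FA · BC = 1271/4 ∩ FB · AC = -7]
   → F = (5/2, 25/4)
3. D_x = -23/4  [2·signedArea(DFE) = -117/8 ∩ FA · DC = 12]
4. D_y = -13/2  [2·signedArea(DFE) = -117/8 ∩ FA · DC = 12]
   → D = (-23/4, -13/2)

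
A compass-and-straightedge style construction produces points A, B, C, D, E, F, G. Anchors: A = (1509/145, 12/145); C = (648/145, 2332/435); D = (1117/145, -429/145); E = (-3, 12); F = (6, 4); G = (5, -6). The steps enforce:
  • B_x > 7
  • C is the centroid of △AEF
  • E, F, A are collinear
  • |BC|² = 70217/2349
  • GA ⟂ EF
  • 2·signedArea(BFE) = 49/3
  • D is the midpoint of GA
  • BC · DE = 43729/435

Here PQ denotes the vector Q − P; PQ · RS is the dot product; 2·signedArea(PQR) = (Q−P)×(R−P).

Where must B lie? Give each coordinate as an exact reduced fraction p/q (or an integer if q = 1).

B = (3274/435, 1081/1305)

1. B_x = 3274/435  [2·signedArea(BFE) = 49/3 ∩ BC · DE = 43729/435]
2. B_y = 1081/1305  [2·signedArea(BFE) = 49/3 ∩ BC · DE = 43729/435]
   → B = (3274/435, 1081/1305)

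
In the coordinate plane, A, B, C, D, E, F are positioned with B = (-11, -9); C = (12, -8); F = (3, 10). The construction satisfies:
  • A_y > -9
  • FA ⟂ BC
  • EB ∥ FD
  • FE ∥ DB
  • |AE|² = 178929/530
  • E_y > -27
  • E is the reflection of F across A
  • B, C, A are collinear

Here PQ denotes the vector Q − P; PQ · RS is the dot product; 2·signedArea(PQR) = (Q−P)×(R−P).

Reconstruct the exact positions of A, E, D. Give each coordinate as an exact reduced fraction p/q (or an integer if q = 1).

A = (2013/530, -4429/530)
D = (-3338/265, 7344/265)
E = (1218/265, -7079/265)

1. A_x = 2013/530  [B, C, A are collinear ∩ FA ⟂ BC]
2. A_y = -4429/530  [B, C, A are collinear ∩ FA ⟂ BC]
   → A = (2013/530, -4429/530)
3. E_x = 1218/265  [E is the reflection of F across A]
4. E_y = -7079/265  [E is the reflection of F across A]
   → E = (1218/265, -7079/265)
5. D_x = -3338/265  [FE ∥ DB ∩ EB ∥ FD]
6. D_y = 7344/265  [FE ∥ DB ∩ EB ∥ FD]
   → D = (-3338/265, 7344/265)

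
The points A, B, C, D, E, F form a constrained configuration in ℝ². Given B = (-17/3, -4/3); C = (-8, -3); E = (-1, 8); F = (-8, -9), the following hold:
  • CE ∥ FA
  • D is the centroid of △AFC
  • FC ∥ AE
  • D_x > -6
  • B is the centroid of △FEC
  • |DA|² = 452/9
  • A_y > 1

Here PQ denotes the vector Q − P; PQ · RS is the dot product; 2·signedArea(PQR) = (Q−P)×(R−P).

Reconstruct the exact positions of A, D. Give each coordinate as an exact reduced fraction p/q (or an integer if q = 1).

A = (-1, 2)
D = (-17/3, -10/3)

1. A_x = -1  [FC ∥ AE ∩ CE ∥ FA]
2. A_y = 2  [FC ∥ AE ∩ CE ∥ FA]
   → A = (-1, 2)
3. D_x = -17/3  [D is the centroid of △AFC]
4. D_y = -10/3  [D is the centroid of △AFC]
   → D = (-17/3, -10/3)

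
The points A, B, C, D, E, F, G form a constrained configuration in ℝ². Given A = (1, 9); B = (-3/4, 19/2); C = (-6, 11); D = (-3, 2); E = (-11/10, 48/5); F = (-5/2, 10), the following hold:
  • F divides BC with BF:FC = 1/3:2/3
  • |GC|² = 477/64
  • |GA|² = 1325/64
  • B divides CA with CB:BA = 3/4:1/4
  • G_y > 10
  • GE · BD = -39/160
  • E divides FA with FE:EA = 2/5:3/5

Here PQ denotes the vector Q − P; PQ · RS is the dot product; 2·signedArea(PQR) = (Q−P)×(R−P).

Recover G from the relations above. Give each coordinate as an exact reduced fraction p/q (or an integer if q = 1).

G = (-27/8, 41/4)

1. G_x = -27/8  [line 9/4·x + 15/2·y + -2217/32 = 0 ∩ |GA|² = 1325/64]
2. G_y = 41/4  [line 9/4·x + 15/2·y + -2217/32 = 0 ∩ |GA|² = 1325/64]
   → G = (-27/8, 41/4)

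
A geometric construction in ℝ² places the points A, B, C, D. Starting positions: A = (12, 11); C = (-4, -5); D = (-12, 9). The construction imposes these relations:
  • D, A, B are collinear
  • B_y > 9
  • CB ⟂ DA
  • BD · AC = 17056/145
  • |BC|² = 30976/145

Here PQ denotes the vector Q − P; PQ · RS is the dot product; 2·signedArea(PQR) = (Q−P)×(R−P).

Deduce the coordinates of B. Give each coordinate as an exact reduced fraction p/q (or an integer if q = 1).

B = (-756/145, 1387/145)

1. B_x = -756/145  [D, A, B are collinear ∩ CB ⟂ DA]
2. B_y = 1387/145  [D, A, B are collinear ∩ CB ⟂ DA]
   → B = (-756/145, 1387/145)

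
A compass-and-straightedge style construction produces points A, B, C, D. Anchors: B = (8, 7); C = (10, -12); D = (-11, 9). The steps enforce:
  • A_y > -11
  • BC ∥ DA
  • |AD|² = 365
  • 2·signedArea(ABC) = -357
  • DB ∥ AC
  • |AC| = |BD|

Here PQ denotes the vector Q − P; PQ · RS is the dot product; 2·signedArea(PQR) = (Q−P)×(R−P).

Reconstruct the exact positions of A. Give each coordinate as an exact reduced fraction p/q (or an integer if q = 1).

1. A_x = -9  [DB ∥ AC ∩ BC ∥ DA]
2. A_y = -10  [DB ∥ AC ∩ BC ∥ DA]
   → A = (-9, -10)

A = (-9, -10)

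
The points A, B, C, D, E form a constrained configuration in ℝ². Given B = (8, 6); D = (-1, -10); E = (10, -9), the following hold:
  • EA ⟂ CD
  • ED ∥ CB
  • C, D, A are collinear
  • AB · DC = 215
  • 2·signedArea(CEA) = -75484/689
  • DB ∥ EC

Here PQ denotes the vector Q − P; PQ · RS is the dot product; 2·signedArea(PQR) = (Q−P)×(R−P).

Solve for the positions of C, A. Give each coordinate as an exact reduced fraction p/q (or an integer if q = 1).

1. C_x = 19  [ED ∥ CB ∩ DB ∥ EC]
2. C_y = 7  [ED ∥ CB ∩ DB ∥ EC]
   → C = (19, 7)
3. A_x = 4051/689  [C, D, A are collinear ∩ EA ⟂ CD]
4. A_y = -2861/689  [C, D, A are collinear ∩ EA ⟂ CD]
   → A = (4051/689, -2861/689)

A = (4051/689, -2861/689)
C = (19, 7)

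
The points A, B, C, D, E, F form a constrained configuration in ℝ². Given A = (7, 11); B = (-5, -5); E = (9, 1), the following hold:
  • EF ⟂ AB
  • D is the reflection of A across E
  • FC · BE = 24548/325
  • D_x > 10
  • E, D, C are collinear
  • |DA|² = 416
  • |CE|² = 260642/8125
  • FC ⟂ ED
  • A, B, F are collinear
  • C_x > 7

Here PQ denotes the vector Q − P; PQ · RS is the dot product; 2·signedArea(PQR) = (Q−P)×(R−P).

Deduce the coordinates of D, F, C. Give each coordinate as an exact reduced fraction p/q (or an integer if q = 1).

C = (2564/325, 426/65)
D = (11, -9)
F = (73/25, 139/25)

1. D_x = 11  [D is the reflection of A across E]
2. D_y = -9  [D is the reflection of A across E]
   → D = (11, -9)
3. F_x = 73/25  [A, B, F are collinear ∩ EF ⟂ AB]
4. F_y = 139/25  [A, B, F are collinear ∩ EF ⟂ AB]
   → F = (73/25, 139/25)
5. C_x = 2564/325  [E, D, C are collinear ∩ FC ⟂ ED]
6. C_y = 426/65  [E, D, C are collinear ∩ FC ⟂ ED]
   → C = (2564/325, 426/65)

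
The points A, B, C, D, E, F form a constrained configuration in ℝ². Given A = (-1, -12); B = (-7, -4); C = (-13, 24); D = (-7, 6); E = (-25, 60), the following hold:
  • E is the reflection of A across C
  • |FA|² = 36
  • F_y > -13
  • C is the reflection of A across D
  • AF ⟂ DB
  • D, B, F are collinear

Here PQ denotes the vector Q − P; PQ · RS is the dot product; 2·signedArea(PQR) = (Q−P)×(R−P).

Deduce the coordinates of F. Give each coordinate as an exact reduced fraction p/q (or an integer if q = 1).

F = (-7, -12)

1. F_x = -7  [D, B, F are collinear ∩ AF ⟂ DB]
2. F_y = -12  [D, B, F are collinear ∩ AF ⟂ DB]
   → F = (-7, -12)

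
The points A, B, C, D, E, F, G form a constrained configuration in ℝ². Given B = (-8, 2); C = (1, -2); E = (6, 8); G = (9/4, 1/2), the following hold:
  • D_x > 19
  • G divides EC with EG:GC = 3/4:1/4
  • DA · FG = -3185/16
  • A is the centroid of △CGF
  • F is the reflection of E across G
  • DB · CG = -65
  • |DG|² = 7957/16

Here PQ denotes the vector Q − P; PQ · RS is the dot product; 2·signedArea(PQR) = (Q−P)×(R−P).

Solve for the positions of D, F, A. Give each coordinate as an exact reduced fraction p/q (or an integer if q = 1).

A = (7/12, -17/6)
D = (20, 14)
F = (-3/2, -7)

1. D_x = 20  [line -5/4·x + -5/2·y + 60 = 0 ∩ |DG|² = 7957/16]
2. D_y = 14  [line -5/4·x + -5/2·y + 60 = 0 ∩ |DG|² = 7957/16]
   → D = (20, 14)
3. F_x = -3/2  [F is the reflection of E across G]
4. F_y = -7  [F is the reflection of E across G]
   → F = (-3/2, -7)
5. A_x = 7/12  [DA · FG = -3185/16 ∩ A is the centroid of △CGF]
6. A_y = -17/6  [DA · FG = -3185/16 ∩ A is the centroid of △CGF]
   → A = (7/12, -17/6)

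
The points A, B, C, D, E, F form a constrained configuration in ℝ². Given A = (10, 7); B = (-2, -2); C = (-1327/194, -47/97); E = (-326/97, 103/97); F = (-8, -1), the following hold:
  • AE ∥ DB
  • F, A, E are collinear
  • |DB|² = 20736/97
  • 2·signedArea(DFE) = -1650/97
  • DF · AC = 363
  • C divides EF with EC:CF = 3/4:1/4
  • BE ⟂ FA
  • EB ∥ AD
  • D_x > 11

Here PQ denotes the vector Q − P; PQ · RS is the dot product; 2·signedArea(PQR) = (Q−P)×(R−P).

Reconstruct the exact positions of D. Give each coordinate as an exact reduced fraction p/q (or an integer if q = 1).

D = (1102/97, 382/97)

1. D_x = 1102/97  [AE ∥ DB ∩ EB ∥ AD]
2. D_y = 382/97  [AE ∥ DB ∩ EB ∥ AD]
   → D = (1102/97, 382/97)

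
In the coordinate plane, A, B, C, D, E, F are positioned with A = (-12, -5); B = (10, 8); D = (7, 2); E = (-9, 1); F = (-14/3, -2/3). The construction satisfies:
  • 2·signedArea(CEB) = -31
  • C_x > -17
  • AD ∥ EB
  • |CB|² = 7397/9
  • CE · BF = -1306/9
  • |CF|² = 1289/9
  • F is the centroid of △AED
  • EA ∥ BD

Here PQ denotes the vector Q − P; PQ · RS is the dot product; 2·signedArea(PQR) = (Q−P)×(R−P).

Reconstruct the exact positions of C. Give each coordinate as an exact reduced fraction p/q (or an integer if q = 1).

1. C_x = -49/3  [CE · BF = -1306/9 ∩ 2·signedArea(CEB) = -31]
2. C_y = -10/3  [CE · BF = -1306/9 ∩ 2·signedArea(CEB) = -31]
   → C = (-49/3, -10/3)

C = (-49/3, -10/3)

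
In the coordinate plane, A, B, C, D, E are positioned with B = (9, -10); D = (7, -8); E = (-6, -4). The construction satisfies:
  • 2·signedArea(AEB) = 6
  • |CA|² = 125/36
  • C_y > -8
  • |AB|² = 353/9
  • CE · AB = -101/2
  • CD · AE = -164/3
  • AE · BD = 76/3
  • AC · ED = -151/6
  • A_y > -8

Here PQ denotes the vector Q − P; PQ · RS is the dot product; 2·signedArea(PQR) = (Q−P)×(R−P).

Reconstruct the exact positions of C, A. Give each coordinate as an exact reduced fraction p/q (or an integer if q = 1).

A = (10/3, -22/3)
C = (3/2, -7)

1. A_x = 10/3  [2·signedArea(AEB) = 6 ∩ AE · BD = 76/3]
2. A_y = -22/3  [2·signedArea(AEB) = 6 ∩ AE · BD = 76/3]
   → A = (10/3, -22/3)
3. C_x = 3/2  [CE · AB = -101/2 ∩ CD · AE = -164/3]
4. C_y = -7  [CE · AB = -101/2 ∩ CD · AE = -164/3]
   → C = (3/2, -7)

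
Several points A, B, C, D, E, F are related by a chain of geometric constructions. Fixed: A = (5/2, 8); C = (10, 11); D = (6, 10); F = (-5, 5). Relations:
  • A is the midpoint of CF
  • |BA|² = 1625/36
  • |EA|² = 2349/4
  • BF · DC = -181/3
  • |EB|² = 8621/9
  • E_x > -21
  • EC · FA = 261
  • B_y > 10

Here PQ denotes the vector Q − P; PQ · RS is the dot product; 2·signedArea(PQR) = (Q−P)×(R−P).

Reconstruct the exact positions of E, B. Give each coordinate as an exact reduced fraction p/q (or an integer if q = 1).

B = (26/3, 32/3)
E = (-20, -1)

1. E_x = -20  [line -15/2·x + -3·y + -153 = 0 ∩ |EA|² = 2349/4]
2. E_y = -1  [line -15/2·x + -3·y + -153 = 0 ∩ |EA|² = 2349/4]
   → E = (-20, -1)
3. B_x = 26/3  [line -4·x + -1·y + 136/3 = 0 ∩ |BA|² = 1625/36]
4. B_y = 32/3  [line -4·x + -1·y + 136/3 = 0 ∩ |BA|² = 1625/36]
   → B = (26/3, 32/3)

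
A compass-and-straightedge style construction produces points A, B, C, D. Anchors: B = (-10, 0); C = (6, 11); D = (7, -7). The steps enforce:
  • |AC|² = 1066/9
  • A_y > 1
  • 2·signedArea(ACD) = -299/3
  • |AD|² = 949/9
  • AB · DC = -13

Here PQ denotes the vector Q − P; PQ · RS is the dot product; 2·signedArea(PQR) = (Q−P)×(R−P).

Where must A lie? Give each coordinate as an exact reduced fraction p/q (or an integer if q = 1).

1. A_x = 1  [2·signedArea(ACD) = -299/3 ∩ AB · DC = -13]
2. A_y = 4/3  [2·signedArea(ACD) = -299/3 ∩ AB · DC = -13]
   → A = (1, 4/3)

A = (1, 4/3)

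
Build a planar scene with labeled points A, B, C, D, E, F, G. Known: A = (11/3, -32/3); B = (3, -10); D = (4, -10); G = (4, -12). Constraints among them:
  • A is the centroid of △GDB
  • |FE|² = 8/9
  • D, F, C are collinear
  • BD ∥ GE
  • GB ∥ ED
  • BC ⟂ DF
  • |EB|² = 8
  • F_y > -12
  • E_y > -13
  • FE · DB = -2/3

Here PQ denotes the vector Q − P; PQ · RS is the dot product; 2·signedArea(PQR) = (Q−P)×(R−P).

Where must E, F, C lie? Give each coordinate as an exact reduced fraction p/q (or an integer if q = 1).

1. E_x = 5  [GB ∥ ED ∩ BD ∥ GE]
2. E_y = -12  [GB ∥ ED ∩ BD ∥ GE]
   → E = (5, -12)
3. F_x = 13/3  [FE · DB = -2/3]
4. F_y = -34/3  [|FE|² = 8/9]
   → F = (13/3, -34/3)
5. C_x = 67/17  [D, F, C are collinear ∩ BC ⟂ DF]
6. C_y = -166/17  [D, F, C are collinear ∩ BC ⟂ DF]
   → C = (67/17, -166/17)

C = (67/17, -166/17)
E = (5, -12)
F = (13/3, -34/3)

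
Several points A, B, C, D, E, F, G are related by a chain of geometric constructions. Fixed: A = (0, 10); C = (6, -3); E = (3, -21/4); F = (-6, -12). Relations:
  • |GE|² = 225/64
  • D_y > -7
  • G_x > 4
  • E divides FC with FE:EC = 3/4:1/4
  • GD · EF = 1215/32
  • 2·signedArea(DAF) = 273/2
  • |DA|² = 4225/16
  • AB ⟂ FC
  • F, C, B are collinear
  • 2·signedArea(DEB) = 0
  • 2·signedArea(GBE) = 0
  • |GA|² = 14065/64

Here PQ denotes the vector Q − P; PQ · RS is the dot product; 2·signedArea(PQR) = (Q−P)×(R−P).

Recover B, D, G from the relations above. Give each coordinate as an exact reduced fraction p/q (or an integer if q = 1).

B = (42/5, -6/5)
D = (9/5, -123/20)
G = (9/2, -33/8)

1. B_x = 42/5  [F, C, B are collinear ∩ AB ⟂ FC]
2. B_y = -6/5  [F, C, B are collinear ∩ AB ⟂ FC]
   → B = (42/5, -6/5)
3. D_x = 9/5  [2·signedArea(DEB) = 0 ∩ 2·signedArea(DAF) = 273/2]
4. D_y = -123/20  [2·signedArea(DEB) = 0 ∩ 2·signedArea(DAF) = 273/2]
   → D = (9/5, -123/20)
5. G_x = 9/2  [2·signedArea(GBE) = 0 ∩ GD · EF = 1215/32]
6. G_y = -33/8  [2·signedArea(GBE) = 0 ∩ GD · EF = 1215/32]
   → G = (9/2, -33/8)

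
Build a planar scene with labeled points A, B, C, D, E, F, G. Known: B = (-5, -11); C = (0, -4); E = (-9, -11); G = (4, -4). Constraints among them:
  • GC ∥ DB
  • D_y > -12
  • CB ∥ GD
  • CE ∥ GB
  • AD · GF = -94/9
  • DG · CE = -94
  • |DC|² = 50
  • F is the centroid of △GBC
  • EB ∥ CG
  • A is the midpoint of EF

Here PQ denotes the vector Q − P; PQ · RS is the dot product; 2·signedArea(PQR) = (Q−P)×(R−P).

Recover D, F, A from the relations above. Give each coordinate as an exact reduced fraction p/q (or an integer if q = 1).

A = (-14/3, -26/3)
D = (-1, -11)
F = (-1/3, -19/3)

1. D_x = -1  [GC ∥ DB ∩ CB ∥ GD]
2. D_y = -11  [GC ∥ DB ∩ CB ∥ GD]
   → D = (-1, -11)
3. F_x = -1/3  [F is the centroid of △GBC]
4. F_y = -19/3  [F is the centroid of △GBC]
   → F = (-1/3, -19/3)
5. A_x = -14/3  [A is the midpoint of EF]
6. A_y = -26/3  [A is the midpoint of EF]
   → A = (-14/3, -26/3)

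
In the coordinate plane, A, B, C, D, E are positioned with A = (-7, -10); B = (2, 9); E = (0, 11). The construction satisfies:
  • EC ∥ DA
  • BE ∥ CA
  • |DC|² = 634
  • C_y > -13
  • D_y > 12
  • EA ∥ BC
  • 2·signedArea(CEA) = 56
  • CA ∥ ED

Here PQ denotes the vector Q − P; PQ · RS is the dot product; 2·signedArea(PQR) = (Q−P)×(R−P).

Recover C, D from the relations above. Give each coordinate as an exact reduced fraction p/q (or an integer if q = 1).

C = (-5, -12)
D = (-2, 13)

1. C_x = -5  [BE ∥ CA ∩ EA ∥ BC]
2. C_y = -12  [BE ∥ CA ∩ EA ∥ BC]
   → C = (-5, -12)
3. D_x = -2  [EC ∥ DA ∩ CA ∥ ED]
4. D_y = 13  [EC ∥ DA ∩ CA ∥ ED]
   → D = (-2, 13)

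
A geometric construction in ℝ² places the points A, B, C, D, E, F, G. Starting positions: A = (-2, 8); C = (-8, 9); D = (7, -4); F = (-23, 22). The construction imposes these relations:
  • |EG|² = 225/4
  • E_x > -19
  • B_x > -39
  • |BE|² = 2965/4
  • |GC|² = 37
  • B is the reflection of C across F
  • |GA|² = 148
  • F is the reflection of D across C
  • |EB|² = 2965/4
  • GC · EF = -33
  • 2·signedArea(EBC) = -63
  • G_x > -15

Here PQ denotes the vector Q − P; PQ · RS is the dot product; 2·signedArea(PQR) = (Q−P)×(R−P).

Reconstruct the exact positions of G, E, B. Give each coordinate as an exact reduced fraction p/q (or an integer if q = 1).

1. B_x = -38  [B is the reflection of C across F]
2. B_y = 35  [B is the reflection of C across F]
   → B = (-38, 35)
3. E_x = -37/2  [line 26·x + 30·y + 1 = 0 ∩ |BE|² = 2965/4]
4. E_y = 16  [line 26·x + 30·y + 1 = 0 ∩ |BE|² = 2965/4]
   → E = (-37/2, 16)
5. G_x = -14  [line 9/2·x + -6·y + 123 = 0 ∩ |EG|² = 225/4]
6. G_y = 10  [line 9/2·x + -6·y + 123 = 0 ∩ |EG|² = 225/4]
   → G = (-14, 10)

B = (-38, 35)
E = (-37/2, 16)
G = (-14, 10)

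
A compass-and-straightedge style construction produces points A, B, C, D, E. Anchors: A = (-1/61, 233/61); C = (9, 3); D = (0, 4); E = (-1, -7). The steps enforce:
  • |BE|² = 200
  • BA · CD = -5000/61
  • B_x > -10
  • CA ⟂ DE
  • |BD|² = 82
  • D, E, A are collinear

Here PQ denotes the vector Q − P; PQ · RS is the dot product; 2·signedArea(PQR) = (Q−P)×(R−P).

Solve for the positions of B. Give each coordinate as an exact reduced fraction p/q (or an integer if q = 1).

1. B_x = -551/61  [line 9·x + -1·y + 5242/61 = 0 ∩ |BE|² = 200]
2. B_y = 283/61  [line 9·x + -1·y + 5242/61 = 0 ∩ |BE|² = 200]
   → B = (-551/61, 283/61)

B = (-551/61, 283/61)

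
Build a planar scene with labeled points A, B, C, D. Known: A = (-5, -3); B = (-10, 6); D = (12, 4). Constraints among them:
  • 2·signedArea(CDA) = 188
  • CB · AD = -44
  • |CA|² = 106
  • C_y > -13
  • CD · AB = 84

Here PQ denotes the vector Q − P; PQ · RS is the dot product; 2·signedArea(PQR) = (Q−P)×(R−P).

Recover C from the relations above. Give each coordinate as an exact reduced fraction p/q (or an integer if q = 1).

C = (0, -12)

1. C_x = 0  [CB · AD = -44 ∩ 2·signedArea(CDA) = 188]
2. C_y = -12  [CB · AD = -44 ∩ 2·signedArea(CDA) = 188]
   → C = (0, -12)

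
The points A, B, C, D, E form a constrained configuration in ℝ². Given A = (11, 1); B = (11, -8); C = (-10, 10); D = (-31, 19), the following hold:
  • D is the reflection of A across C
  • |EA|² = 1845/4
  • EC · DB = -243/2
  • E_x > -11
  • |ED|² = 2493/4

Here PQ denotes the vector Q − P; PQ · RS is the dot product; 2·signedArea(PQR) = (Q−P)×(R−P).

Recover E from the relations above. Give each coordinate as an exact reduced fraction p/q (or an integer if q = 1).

1. E_x = -10  [line -42·x + 27·y + -1137/2 = 0 ∩ |ED|² = 2493/4]
2. E_y = 11/2  [line -42·x + 27·y + -1137/2 = 0 ∩ |ED|² = 2493/4]
   → E = (-10, 11/2)

E = (-10, 11/2)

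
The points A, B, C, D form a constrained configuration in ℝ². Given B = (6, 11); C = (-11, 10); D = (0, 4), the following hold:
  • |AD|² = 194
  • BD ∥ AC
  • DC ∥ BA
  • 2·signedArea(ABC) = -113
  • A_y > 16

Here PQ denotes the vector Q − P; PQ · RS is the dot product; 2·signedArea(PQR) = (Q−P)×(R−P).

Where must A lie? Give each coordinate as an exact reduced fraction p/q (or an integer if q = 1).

1. A_x = -5  [BD ∥ AC ∩ DC ∥ BA]
2. A_y = 17  [BD ∥ AC ∩ DC ∥ BA]
   → A = (-5, 17)

A = (-5, 17)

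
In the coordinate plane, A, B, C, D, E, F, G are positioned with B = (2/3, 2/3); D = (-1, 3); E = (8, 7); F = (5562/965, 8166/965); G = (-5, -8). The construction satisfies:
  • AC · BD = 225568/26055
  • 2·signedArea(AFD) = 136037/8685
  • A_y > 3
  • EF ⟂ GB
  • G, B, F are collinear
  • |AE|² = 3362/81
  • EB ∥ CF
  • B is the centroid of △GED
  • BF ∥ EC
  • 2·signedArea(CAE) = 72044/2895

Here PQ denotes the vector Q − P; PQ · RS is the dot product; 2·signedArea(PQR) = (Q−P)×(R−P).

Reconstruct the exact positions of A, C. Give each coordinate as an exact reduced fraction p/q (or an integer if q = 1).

1. C_x = 37916/2895  [EB ∥ CF ∩ BF ∥ EC]
2. C_y = 42833/2895  [EB ∥ CF ∩ BF ∥ EC]
   → C = (37916/2895, 42833/2895)
3. A_x = 23/9  [2·signedArea(AFD) = 136037/8685 ∩ AC · BD = 225568/26055]
4. A_y = 32/9  [2·signedArea(AFD) = 136037/8685 ∩ AC · BD = 225568/26055]
   → A = (23/9, 32/9)

A = (23/9, 32/9)
C = (37916/2895, 42833/2895)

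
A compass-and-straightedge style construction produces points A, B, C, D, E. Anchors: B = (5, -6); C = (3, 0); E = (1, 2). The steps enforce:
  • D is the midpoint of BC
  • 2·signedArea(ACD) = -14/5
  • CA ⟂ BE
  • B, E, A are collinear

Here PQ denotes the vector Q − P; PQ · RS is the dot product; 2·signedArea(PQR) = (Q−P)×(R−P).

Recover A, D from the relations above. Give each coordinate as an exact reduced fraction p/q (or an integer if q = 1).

A = (11/5, -2/5)
D = (4, -3)

1. A_x = 11/5  [B, E, A are collinear ∩ CA ⟂ BE]
2. A_y = -2/5  [B, E, A are collinear ∩ CA ⟂ BE]
   → A = (11/5, -2/5)
3. D_x = 4  [D is the midpoint of BC]
4. D_y = -3  [D is the midpoint of BC]
   → D = (4, -3)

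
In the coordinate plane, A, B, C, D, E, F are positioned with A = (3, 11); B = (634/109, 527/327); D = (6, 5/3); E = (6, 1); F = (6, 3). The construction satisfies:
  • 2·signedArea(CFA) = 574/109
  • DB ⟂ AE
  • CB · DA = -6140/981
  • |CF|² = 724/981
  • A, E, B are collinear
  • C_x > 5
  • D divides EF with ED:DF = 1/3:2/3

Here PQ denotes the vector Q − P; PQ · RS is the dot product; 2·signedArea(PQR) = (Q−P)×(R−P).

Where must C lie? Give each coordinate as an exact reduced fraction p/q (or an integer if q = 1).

C = (614/109, 727/327)

1. C_x = 614/109  [2·signedArea(CFA) = 574/109 ∩ CB · DA = -6140/981]
2. C_y = 727/327  [2·signedArea(CFA) = 574/109 ∩ CB · DA = -6140/981]
   → C = (614/109, 727/327)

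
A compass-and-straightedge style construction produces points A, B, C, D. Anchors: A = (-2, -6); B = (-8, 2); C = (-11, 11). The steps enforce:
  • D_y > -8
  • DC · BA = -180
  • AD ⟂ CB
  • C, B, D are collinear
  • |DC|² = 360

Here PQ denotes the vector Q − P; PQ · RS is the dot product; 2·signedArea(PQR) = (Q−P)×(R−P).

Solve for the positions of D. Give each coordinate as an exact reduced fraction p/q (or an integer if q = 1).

D = (-5, -7)

1. D_x = -5  [C, B, D are collinear ∩ AD ⟂ CB]
2. D_y = -7  [C, B, D are collinear ∩ AD ⟂ CB]
   → D = (-5, -7)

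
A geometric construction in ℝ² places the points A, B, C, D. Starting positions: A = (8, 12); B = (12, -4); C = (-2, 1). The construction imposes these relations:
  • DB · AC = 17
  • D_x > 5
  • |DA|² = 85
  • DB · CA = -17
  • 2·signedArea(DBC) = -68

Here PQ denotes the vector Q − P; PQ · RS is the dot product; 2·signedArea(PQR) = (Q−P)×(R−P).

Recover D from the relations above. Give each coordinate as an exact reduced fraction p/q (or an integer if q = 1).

D = (6, 3)

1. D_x = 6  [DB · CA = -17 ∩ 2·signedArea(DBC) = -68]
2. D_y = 3  [DB · CA = -17 ∩ 2·signedArea(DBC) = -68]
   → D = (6, 3)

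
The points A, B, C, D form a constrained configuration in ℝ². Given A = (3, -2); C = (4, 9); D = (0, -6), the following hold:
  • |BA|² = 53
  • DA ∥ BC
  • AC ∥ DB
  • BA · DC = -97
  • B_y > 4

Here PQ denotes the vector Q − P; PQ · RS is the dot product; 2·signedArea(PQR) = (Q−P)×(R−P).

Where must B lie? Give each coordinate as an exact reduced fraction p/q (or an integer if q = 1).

1. B_x = 1  [DA ∥ BC ∩ AC ∥ DB]
2. B_y = 5  [DA ∥ BC ∩ AC ∥ DB]
   → B = (1, 5)

B = (1, 5)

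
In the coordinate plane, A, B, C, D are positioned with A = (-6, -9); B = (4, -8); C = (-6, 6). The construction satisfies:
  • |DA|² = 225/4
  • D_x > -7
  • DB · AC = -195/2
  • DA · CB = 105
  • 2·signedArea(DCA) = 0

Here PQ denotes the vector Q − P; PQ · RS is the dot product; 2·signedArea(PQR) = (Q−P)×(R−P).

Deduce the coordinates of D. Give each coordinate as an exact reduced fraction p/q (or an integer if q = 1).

D = (-6, -3/2)

1. D_x = -6  [2·signedArea(DCA) = 0 ∩ DB · AC = -195/2]
2. D_y = -3/2  [2·signedArea(DCA) = 0 ∩ DB · AC = -195/2]
   → D = (-6, -3/2)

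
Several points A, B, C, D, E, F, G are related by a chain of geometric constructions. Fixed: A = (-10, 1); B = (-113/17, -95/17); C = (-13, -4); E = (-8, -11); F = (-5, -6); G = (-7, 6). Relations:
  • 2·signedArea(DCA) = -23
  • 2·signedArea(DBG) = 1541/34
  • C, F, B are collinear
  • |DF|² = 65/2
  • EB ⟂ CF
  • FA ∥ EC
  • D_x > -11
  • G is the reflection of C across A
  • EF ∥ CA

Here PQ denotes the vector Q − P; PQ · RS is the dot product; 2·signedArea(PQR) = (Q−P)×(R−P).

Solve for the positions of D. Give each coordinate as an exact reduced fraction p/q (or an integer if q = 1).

1. D_x = -21/2  [2·signedArea(DCA) = -23 ∩ 2·signedArea(DBG) = 1541/34]
2. D_y = -15/2  [2·signedArea(DCA) = -23 ∩ 2·signedArea(DBG) = 1541/34]
   → D = (-21/2, -15/2)

D = (-21/2, -15/2)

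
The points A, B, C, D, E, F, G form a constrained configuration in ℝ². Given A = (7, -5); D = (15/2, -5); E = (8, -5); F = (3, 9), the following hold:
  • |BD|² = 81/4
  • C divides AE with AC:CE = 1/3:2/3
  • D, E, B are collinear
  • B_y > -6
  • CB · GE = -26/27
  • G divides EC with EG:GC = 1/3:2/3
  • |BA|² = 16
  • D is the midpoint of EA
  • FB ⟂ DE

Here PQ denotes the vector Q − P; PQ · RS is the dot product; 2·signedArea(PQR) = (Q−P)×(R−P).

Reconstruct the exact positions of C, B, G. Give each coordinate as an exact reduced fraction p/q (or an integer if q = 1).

1. C_x = 22/3  [C divides AE with AC:CE = 1/3:2/3]
2. C_y = -5  [C divides AE with AC:CE = 1/3:2/3]
   → C = (22/3, -5)
3. B_x = 3  [D, E, B are collinear ∩ FB ⟂ DE]
4. B_y = -5  [D, E, B are collinear ∩ FB ⟂ DE]
   → B = (3, -5)
5. G_x = 70/9  [G divides EC with EG:GC = 1/3:2/3]
6. G_y = -5  [G divides EC with EG:GC = 1/3:2/3]
   → G = (70/9, -5)

B = (3, -5)
C = (22/3, -5)
G = (70/9, -5)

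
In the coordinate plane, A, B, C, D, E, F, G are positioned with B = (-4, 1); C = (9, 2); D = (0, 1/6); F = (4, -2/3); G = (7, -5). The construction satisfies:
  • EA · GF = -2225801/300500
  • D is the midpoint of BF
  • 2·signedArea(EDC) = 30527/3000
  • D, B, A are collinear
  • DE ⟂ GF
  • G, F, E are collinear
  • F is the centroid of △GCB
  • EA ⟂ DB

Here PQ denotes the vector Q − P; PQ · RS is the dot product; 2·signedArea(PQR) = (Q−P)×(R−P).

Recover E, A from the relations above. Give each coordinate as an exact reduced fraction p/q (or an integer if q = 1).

1. E_x = 1157/500  [G, F, E are collinear ∩ DE ⟂ GF]
2. E_y = 2653/1500  [G, F, E are collinear ∩ DE ⟂ GF]
   → E = (1157/500, 2653/1500)
3. A_x = 142578/75125  [D, B, A are collinear ∩ EA ⟂ DB]
4. A_y = -41239/180300  [D, B, A are collinear ∩ EA ⟂ DB]
   → A = (142578/75125, -41239/180300)

A = (142578/75125, -41239/180300)
E = (1157/500, 2653/1500)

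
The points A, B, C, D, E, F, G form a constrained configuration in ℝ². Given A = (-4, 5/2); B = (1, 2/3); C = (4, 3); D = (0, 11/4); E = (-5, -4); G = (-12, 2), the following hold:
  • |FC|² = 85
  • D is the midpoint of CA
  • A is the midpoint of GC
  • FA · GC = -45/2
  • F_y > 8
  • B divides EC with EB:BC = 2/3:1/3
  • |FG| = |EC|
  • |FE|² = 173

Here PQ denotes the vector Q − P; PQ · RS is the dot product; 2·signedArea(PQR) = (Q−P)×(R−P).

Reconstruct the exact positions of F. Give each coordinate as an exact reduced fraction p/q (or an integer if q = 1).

1. F_x = -3  [line -16·x + -1·y + -39 = 0 ∩ |FC|² = 85]
2. F_y = 9  [line -16·x + -1·y + -39 = 0 ∩ |FC|² = 85]
   → F = (-3, 9)

F = (-3, 9)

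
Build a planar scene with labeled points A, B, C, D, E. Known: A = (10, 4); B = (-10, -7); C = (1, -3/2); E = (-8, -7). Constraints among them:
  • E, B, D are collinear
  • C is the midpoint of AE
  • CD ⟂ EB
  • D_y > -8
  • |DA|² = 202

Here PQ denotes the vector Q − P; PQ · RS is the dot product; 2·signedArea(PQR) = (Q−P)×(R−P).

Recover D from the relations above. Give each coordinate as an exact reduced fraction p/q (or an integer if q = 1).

D = (1, -7)

1. D_x = 1  [E, B, D are collinear ∩ CD ⟂ EB]
2. D_y = -7  [E, B, D are collinear ∩ CD ⟂ EB]
   → D = (1, -7)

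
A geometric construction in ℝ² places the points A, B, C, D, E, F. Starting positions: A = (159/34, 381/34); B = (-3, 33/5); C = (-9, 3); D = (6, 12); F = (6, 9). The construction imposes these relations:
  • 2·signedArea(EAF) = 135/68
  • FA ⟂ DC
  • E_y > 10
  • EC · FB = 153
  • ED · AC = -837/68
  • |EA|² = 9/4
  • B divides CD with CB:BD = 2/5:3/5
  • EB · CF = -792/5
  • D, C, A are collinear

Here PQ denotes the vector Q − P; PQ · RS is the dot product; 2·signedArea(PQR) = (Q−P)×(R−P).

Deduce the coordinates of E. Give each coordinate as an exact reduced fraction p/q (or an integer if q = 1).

1. E_x = 6  [ED · AC = -837/68 ∩ EC · FB = 153]
2. E_y = 21/2  [ED · AC = -837/68 ∩ EC · FB = 153]
   → E = (6, 21/2)

E = (6, 21/2)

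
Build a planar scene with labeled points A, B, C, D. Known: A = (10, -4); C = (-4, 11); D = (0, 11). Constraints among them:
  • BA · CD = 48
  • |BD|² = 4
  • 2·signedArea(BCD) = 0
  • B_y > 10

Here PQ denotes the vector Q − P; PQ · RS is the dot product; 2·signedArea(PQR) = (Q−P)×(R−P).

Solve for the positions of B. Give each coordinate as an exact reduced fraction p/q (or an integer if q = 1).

B = (-2, 11)

1. B_x = -2  [2·signedArea(BCD) = 0 ∩ BA · CD = 48]
2. B_y = 11  [2·signedArea(BCD) = 0 ∩ BA · CD = 48]
   → B = (-2, 11)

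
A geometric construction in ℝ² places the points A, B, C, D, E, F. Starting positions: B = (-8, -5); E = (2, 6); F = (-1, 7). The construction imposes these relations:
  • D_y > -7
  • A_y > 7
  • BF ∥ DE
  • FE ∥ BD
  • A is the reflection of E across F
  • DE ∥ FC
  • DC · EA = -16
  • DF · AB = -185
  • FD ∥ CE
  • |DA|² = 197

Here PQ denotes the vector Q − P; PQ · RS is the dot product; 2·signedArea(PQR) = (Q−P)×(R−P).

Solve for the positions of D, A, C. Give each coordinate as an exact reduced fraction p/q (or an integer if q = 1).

A = (-4, 8)
C = (6, 19)
D = (-5, -6)

1. D_x = -5  [BF ∥ DE ∩ FE ∥ BD]
2. D_y = -6  [BF ∥ DE ∩ FE ∥ BD]
   → D = (-5, -6)
3. A_x = -4  [A is the reflection of E across F]
4. A_y = 8  [A is the reflection of E across F]
   → A = (-4, 8)
5. C_x = 6  [FD ∥ CE ∩ DE ∥ FC]
6. C_y = 19  [FD ∥ CE ∩ DE ∥ FC]
   → C = (6, 19)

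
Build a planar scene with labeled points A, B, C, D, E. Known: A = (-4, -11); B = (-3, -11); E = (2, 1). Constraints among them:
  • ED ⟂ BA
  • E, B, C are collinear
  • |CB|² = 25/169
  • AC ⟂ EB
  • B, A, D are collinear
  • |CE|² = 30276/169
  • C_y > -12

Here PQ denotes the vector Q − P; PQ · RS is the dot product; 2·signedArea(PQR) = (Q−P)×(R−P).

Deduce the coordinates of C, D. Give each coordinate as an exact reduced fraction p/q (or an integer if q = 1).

1. C_x = -532/169  [E, B, C are collinear ∩ AC ⟂ EB]
2. C_y = -1919/169  [E, B, C are collinear ∩ AC ⟂ EB]
   → C = (-532/169, -1919/169)
3. D_x = 2  [B, A, D are collinear ∩ ED ⟂ BA]
4. D_y = -11  [B, A, D are collinear ∩ ED ⟂ BA]
   → D = (2, -11)

C = (-532/169, -1919/169)
D = (2, -11)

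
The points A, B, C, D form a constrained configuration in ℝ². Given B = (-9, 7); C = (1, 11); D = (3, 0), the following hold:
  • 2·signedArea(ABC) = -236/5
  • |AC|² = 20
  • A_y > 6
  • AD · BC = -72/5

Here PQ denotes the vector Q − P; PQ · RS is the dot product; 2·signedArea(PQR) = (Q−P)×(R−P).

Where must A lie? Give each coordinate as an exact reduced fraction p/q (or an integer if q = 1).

A = (9/5, 33/5)

1. A_x = 9/5  [2·signedArea(ABC) = -236/5 ∩ AD · BC = -72/5]
2. A_y = 33/5  [2·signedArea(ABC) = -236/5 ∩ AD · BC = -72/5]
   → A = (9/5, 33/5)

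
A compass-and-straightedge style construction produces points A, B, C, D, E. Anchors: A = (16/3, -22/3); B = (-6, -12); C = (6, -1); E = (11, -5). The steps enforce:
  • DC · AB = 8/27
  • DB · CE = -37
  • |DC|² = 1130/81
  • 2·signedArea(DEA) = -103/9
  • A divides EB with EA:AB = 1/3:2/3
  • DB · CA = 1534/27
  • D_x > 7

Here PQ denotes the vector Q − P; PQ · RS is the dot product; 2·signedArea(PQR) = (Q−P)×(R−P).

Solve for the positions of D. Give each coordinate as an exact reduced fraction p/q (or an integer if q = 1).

D = (67/9, -40/9)

1. D_x = 67/9  [DC · AB = 8/27 ∩ 2·signedArea(DEA) = -103/9]
2. D_y = -40/9  [DC · AB = 8/27 ∩ 2·signedArea(DEA) = -103/9]
   → D = (67/9, -40/9)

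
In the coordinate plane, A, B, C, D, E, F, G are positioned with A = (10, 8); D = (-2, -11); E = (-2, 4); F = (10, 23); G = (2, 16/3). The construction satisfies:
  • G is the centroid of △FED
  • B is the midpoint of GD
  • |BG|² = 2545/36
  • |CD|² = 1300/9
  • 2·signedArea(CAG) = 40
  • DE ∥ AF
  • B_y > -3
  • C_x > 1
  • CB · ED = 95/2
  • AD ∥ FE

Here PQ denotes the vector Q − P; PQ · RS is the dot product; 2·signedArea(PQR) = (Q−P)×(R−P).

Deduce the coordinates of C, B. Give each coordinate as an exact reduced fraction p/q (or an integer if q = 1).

1. C_x = 2  [line 8/3·x + -8·y + -8/3 = 0 ∩ |CD|² = 1300/9]
2. C_y = 1/3  [line 8/3·x + -8·y + -8/3 = 0 ∩ |CD|² = 1300/9]
   → C = (2, 1/3)
3. B_x = 0  [CB · ED = 95/2 ∩ B is the midpoint of GD]
4. B_y = -17/6  [CB · ED = 95/2 ∩ B is the midpoint of GD]
   → B = (0, -17/6)

B = (0, -17/6)
C = (2, 1/3)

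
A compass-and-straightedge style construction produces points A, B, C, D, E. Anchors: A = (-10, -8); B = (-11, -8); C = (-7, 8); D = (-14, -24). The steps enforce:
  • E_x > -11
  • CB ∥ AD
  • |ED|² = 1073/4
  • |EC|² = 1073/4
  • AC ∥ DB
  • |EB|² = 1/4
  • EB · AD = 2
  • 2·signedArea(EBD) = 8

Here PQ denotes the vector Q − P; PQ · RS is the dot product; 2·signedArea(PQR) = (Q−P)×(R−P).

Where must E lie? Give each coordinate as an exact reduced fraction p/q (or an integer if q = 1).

1. E_x = -21/2  [EB · AD = 2 ∩ 2·signedArea(EBD) = 8]
2. E_y = -8  [EB · AD = 2 ∩ 2·signedArea(EBD) = 8]
   → E = (-21/2, -8)

E = (-21/2, -8)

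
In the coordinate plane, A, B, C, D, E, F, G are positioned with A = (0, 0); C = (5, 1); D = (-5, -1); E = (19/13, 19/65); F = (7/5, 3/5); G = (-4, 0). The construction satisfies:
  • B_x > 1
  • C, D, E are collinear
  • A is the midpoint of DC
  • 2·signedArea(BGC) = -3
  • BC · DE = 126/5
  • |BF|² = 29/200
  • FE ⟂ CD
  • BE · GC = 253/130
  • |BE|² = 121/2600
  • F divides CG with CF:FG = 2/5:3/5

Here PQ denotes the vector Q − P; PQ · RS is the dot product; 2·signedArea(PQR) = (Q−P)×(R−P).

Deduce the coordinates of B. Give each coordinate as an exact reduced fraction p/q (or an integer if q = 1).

1. B_x = 5/4  [BC · DE = 126/5 ∩ 2·signedArea(BGC) = -3]
2. B_y = 1/4  [BC · DE = 126/5 ∩ 2·signedArea(BGC) = -3]
   → B = (5/4, 1/4)

B = (5/4, 1/4)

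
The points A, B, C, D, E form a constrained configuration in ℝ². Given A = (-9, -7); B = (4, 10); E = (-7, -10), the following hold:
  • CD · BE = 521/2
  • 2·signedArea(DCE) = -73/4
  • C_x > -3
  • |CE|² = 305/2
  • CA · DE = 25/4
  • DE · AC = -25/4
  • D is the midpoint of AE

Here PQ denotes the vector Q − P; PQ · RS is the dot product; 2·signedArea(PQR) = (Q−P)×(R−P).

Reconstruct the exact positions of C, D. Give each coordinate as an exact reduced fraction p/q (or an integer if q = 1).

1. D_x = -8  [D is the midpoint of AE]
2. D_y = -17/2  [D is the midpoint of AE]
   → D = (-8, -17/2)
3. C_x = -5/2  [CA · DE = 25/4 ∩ 2·signedArea(DCE) = -73/4]
4. C_y = 3/2  [CA · DE = 25/4 ∩ 2·signedArea(DCE) = -73/4]
   → C = (-5/2, 3/2)

C = (-5/2, 3/2)
D = (-8, -17/2)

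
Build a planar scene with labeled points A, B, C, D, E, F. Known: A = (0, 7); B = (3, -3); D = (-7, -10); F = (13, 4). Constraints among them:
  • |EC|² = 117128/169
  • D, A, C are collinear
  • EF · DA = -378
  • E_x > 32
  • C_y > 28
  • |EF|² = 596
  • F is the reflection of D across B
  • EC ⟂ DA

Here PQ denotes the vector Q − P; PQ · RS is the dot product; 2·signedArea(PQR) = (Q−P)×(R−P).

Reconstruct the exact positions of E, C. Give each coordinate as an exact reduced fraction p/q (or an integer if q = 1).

C = (1463/169, 4736/169)
E = (33, 18)

1. E_x = 33  [line -7·x + -17·y + 537 = 0 ∩ |EF|² = 596]
2. E_y = 18  [line -7·x + -17·y + 537 = 0 ∩ |EF|² = 596]
   → E = (33, 18)
3. C_x = 1463/169  [D, A, C are collinear ∩ EC ⟂ DA]
4. C_y = 4736/169  [D, A, C are collinear ∩ EC ⟂ DA]
   → C = (1463/169, 4736/169)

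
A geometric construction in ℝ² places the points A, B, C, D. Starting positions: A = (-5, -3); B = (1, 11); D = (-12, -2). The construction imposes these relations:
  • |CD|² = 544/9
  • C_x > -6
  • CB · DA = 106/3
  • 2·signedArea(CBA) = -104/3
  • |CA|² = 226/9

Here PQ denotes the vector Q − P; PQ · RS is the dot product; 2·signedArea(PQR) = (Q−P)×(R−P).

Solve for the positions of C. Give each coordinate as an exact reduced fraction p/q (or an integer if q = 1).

C = (-16/3, 2)

1. C_x = -16/3  [CB · DA = 106/3 ∩ 2·signedArea(CBA) = -104/3]
2. C_y = 2  [CB · DA = 106/3 ∩ 2·signedArea(CBA) = -104/3]
   → C = (-16/3, 2)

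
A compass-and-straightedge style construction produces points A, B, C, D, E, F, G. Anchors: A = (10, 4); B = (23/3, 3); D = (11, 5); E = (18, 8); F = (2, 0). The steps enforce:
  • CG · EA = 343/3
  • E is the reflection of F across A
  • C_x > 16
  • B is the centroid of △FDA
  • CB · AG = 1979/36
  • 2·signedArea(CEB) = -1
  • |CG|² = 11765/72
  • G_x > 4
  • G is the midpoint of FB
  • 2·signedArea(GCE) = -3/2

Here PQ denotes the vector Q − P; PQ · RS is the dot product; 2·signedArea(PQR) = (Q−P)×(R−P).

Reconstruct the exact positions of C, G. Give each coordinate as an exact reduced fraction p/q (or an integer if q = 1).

C = (65/4, 29/4)
G = (29/6, 3/2)

1. G_x = 29/6  [G is the midpoint of FB]
2. G_y = 3/2  [G is the midpoint of FB]
   → G = (29/6, 3/2)
3. C_x = 65/4  [CG · EA = 343/3 ∩ 2·signedArea(CEB) = -1]
4. C_y = 29/4  [CG · EA = 343/3 ∩ 2·signedArea(CEB) = -1]
   → C = (65/4, 29/4)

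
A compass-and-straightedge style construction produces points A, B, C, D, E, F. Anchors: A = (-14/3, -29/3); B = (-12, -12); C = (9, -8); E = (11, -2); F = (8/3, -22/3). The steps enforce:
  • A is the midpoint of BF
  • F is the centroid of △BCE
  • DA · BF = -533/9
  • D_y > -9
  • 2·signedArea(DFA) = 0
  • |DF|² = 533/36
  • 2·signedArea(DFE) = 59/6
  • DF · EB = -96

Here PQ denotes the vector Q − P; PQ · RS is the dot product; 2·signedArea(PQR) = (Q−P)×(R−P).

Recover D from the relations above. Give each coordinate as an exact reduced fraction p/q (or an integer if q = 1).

1. D_x = -1  [2·signedArea(DFA) = 0 ∩ 2·signedArea(DFE) = 59/6]
2. D_y = -17/2  [2·signedArea(DFA) = 0 ∩ 2·signedArea(DFE) = 59/6]
   → D = (-1, -17/2)

D = (-1, -17/2)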